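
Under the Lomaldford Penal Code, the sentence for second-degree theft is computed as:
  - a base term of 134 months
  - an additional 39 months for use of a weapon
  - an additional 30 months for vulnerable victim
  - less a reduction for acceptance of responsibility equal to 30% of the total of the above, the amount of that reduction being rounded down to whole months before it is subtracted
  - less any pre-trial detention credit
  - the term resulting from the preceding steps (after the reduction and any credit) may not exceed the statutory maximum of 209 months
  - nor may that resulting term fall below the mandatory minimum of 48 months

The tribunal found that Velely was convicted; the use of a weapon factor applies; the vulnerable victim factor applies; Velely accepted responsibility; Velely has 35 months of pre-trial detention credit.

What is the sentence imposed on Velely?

Use of a weapon enhancement: +39 months
Vulnerable victim enhancement: +30 months
Adjusted term: 134 months + 39 months + 30 months = 203 months
Acceptance of responsibility reduction: 30% of 203 months = 60 months (rounded down)
After reduction: 203 − 60 = 143 months
Less pre-trial detention credit: 143 months − 35 months = 108 months
Cap at 209 months: 108 months is within the cap, no reduction.
Minimum 48 months: 108 months meets the minimum, no increase.

108 months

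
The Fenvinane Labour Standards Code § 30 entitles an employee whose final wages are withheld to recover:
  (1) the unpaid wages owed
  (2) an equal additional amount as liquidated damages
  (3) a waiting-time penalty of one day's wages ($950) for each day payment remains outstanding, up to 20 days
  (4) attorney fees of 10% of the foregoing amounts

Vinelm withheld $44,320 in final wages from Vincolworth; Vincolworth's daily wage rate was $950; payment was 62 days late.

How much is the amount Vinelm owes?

$118,404

Liquidated damages (equal amount): $44,320
Penalty days: min(62, 20) = 20
Waiting-time penalty: 20 × $950 = $19,000
Subtotal: $44,320 + $44,320 + $19,000 = $107,640
Attorney fees: 10% of $107,640 = $10,764
Total award: $107,640 + $10,764 = $118,404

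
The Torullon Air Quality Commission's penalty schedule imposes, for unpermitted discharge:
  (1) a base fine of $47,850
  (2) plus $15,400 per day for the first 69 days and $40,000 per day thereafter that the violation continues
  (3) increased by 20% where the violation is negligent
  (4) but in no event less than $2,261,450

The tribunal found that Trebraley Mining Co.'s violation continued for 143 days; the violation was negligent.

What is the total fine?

$4,884,540

First 69 days: 69 × $15,400 = $1,062,600
Remaining days: (143 − 69) × $40,000 = $2,960,000
Per-day component: $1,062,600 + $2,960,000 = $4,022,600
Base plus per-day: $47,850 + $4,022,600 = $4,070,450
Enhancement: 20% of $4,070,450 = $814,090
Enhanced fine: $4,070,450 + $814,090 = $4,884,540
Minimum $2,261,450: $4,884,540 meets the minimum, no increase.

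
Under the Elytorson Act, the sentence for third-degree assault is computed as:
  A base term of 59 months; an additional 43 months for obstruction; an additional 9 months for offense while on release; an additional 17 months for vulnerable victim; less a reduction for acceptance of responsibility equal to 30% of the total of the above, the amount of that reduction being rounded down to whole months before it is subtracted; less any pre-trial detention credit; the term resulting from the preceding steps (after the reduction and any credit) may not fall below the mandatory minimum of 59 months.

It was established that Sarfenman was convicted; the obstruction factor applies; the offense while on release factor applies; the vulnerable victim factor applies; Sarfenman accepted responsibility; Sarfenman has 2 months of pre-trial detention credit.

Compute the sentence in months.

Obstruction enhancement: +43 months
Offense while on release enhancement: +9 months
Vulnerable victim enhancement: +17 months
Adjusted term: 59 months + 43 months + 9 months + 17 months = 128 months
Acceptance of responsibility reduction: 30% of 128 months = 38 months (rounded down)
After reduction: 128 − 38 = 90 months
Less pre-trial detention credit: 90 months − 2 months = 88 months
Minimum 59 months: 88 months meets the minimum, no increase.

88 months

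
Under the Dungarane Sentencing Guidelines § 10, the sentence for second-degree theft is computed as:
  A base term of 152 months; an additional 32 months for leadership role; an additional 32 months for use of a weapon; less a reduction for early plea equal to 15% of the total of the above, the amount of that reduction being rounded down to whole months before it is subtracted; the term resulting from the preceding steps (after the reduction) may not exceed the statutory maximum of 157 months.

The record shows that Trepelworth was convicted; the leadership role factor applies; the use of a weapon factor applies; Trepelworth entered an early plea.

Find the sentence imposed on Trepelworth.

Leadership role enhancement: +32 months
Use of a weapon enhancement: +32 months
Adjusted term: 152 months + 32 months + 32 months = 216 months
Early plea reduction: 15% of 216 months = 32 months (rounded down)
After reduction: 216 − 32 = 184 months
Cap at 157 months: 184 months exceeds the cap → 157 months

Sentence: 157 months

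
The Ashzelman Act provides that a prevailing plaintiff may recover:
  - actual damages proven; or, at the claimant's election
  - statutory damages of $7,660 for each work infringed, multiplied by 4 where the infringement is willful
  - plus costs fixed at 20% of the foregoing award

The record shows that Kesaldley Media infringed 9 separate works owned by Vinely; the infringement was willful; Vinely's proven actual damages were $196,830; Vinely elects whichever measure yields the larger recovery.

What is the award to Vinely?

Statutory damages: 9 × $7,660 = $68,940
Multiplied by 4: 4 × $68,940 = $275,760
Greater of actual damages ($196,830) or enhanced statutory damages ($275,760): $275,760
Costs: 20% of $275,760 = $55,152
Award plus costs: $275,760 + $55,152 = $330,912

$330,912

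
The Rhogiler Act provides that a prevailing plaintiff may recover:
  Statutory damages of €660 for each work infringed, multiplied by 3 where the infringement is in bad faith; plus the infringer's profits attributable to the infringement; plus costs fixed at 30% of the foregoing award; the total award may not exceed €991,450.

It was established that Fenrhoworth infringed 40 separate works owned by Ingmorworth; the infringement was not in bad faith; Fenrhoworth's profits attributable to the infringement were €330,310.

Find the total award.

€463,723

Statutory damages: 40 × €660 = €26,400
Infringement not in bad faith: no ×3 enhancement.
Combined award: €26,400 + €330,310 = €356,710
Costs: 30% of €356,710 = €107,013
Award plus costs: €356,710 + €107,013 = €463,723
Cap at €991,450: €463,723 is within the cap, no reduction.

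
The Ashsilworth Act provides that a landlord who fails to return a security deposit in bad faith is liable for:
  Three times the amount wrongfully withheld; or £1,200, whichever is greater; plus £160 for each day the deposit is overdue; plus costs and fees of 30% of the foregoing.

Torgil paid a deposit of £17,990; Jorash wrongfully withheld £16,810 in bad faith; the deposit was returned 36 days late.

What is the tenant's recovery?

Trebled: 3 × £16,810 = £50,430
Minimum £1,200: £50,430 meets the minimum, no increase.
Late-return penalty: 36 × £160 = £5,760
Damages plus late penalty: £50,430 + £5,760 = £56,190
Costs and fees: 30% of £56,190 = £16,857
Total recovery: £56,190 + £16,857 = £73,047

£73,047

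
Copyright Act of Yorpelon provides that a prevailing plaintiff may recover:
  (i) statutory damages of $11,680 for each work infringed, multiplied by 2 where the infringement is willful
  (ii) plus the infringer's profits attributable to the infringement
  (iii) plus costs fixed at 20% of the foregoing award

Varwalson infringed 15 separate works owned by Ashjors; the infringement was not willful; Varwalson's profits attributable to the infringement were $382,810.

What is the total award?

$669,612

Statutory damages: 15 × $11,680 = $175,200
Infringement not willful: no ×2 enhancement.
Combined award: $175,200 + $382,810 = $558,010
Costs: 20% of $558,010 = $111,602
Award plus costs: $558,010 + $111,602 = $669,612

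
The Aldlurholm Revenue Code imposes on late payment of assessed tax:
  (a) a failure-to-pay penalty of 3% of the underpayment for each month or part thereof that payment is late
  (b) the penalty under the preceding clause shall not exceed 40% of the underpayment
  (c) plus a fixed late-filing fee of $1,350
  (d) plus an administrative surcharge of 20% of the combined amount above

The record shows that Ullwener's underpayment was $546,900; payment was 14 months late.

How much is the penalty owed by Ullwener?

Accrued rate: 3% × 14 = 42%, capped at 40% → 40%
Failure-to-pay penalty: 40% of $546,900 = $218,760
Penalty before surcharge: $218,760 + $1,350 = $220,110
Administrative surcharge: 20% of $220,110 = $44,022
Total penalty: $220,110 + $44,022 = $264,132

Penalty: $264,132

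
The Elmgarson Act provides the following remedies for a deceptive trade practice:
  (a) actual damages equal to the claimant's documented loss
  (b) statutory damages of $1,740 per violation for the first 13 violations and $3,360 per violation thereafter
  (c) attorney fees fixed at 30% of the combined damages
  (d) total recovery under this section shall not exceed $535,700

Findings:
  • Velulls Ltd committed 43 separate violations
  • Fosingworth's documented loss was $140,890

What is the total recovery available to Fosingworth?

$343,603

First 13 violations: 13 × $1,740 = $22,620
Remaining violations: (43 − 13) × $3,360 = $100,800
Statutory damages: $22,620 + $100,800 = $123,420
Combined damages: $140,890 + $123,420 = $264,310
Attorney fees: 30% of $264,310 = $79,293
Total before cap: $264,310 + $79,293 = $343,603
Cap at $535,700: $343,603 is within the cap, no reduction.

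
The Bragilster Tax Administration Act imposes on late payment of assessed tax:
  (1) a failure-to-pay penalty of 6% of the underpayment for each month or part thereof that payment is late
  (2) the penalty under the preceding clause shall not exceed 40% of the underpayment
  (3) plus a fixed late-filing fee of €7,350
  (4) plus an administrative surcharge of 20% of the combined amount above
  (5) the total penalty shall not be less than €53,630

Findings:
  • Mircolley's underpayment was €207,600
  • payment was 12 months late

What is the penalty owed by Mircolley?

€108,468

Accrued rate: 6% × 12 = 72%, capped at 40% → 40%
Failure-to-pay penalty: 40% of €207,600 = €83,040
Penalty before surcharge: €83,040 + €7,350 = €90,390
Administrative surcharge: 20% of €90,390 = €18,078
Total penalty: €90,390 + €18,078 = €108,468
Minimum €53,630: €108,468 meets the minimum, no increase.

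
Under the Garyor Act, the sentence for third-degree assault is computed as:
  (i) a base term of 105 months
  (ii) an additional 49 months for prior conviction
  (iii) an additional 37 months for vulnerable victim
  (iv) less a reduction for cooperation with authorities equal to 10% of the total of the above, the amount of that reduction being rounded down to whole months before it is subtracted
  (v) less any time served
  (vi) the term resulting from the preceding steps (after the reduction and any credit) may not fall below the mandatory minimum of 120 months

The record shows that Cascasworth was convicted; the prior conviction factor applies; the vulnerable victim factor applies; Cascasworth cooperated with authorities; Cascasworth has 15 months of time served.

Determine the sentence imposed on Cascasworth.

Prior conviction enhancement: +49 months
Vulnerable victim enhancement: +37 months
Adjusted term: 105 months + 49 months + 37 months = 191 months
Cooperation with authorities reduction: 10% of 191 months = 19 months (rounded down)
After reduction: 191 − 19 = 172 months
Less time served: 172 months − 15 months = 157 months
Minimum 120 months: 157 months meets the minimum, no increase.

157 months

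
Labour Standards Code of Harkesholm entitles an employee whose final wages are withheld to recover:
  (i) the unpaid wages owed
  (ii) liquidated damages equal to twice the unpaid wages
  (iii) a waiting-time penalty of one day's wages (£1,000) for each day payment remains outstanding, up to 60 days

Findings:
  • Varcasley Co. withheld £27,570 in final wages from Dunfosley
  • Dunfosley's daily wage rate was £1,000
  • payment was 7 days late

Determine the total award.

Doubled: 2 × £27,570 = £55,140
Penalty days: min(7, 60) = 7
Waiting-time penalty: 7 × £1,000 = £7,000
Total award: £27,570 + £55,140 + £7,000 = £89,710

£89,710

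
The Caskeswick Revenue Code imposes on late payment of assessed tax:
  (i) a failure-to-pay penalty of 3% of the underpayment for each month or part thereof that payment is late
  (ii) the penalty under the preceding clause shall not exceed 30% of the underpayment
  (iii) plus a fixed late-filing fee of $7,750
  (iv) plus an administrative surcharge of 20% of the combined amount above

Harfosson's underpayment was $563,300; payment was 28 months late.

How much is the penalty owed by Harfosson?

Penalty: $212,088

Accrued rate: 3% × 28 = 84%, capped at 30% → 30%
Failure-to-pay penalty: 30% of $563,300 = $168,990
Penalty before surcharge: $168,990 + $7,750 = $176,740
Administrative surcharge: 20% of $176,740 = $35,348
Total penalty: $176,740 + $35,348 = $212,088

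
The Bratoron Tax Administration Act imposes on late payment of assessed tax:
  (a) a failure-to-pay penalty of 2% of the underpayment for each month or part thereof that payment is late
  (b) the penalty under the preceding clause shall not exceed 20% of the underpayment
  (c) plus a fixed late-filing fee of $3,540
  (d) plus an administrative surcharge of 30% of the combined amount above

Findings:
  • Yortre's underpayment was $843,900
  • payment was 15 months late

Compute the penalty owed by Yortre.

Accrued rate: 2% × 15 = 30%, capped at 20% → 20%
Failure-to-pay penalty: 20% of $843,900 = $168,780
Penalty before surcharge: $168,780 + $3,540 = $172,320
Administrative surcharge: 30% of $172,320 = $51,696
Total penalty: $172,320 + $51,696 = $224,016

$224,016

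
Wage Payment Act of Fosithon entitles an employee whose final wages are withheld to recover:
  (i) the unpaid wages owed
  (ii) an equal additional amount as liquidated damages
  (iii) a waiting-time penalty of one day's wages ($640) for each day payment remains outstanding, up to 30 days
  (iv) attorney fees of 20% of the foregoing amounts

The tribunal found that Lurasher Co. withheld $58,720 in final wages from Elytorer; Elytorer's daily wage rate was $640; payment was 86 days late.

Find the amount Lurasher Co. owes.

Liquidated damages (equal amount): $58,720
Penalty days: min(86, 30) = 30
Waiting-time penalty: 30 × $640 = $19,200
Subtotal: $58,720 + $58,720 + $19,200 = $136,640
Attorney fees: 20% of $136,640 = $27,328
Total award: $136,640 + $27,328 = $163,968

$163,968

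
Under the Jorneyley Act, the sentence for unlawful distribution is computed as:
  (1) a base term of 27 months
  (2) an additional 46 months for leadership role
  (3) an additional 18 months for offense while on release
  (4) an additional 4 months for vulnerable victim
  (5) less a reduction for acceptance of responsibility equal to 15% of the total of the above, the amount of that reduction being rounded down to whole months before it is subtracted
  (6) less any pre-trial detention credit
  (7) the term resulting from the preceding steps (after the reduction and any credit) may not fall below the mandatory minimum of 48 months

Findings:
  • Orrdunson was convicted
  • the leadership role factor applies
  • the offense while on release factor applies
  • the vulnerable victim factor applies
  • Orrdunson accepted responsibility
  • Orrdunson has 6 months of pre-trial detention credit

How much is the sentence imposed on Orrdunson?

75 months

Leadership role enhancement: +46 months
Offense while on release enhancement: +18 months
Vulnerable victim enhancement: +4 months
Adjusted term: 27 months + 46 months + 18 months + 4 months = 95 months
Acceptance of responsibility reduction: 15% of 95 months = 14 months (rounded down)
After reduction: 95 − 14 = 81 months
Less pre-trial detention credit: 81 months − 6 months = 75 months
Minimum 48 months: 75 months meets the minimum, no increase.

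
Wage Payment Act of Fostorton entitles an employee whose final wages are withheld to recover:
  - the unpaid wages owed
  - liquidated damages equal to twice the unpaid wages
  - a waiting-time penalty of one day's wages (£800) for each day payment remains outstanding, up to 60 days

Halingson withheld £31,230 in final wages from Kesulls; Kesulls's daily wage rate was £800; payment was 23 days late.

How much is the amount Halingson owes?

£112,090

Doubled: 2 × £31,230 = £62,460
Penalty days: min(23, 60) = 23
Waiting-time penalty: 23 × £800 = £18,400
Total award: £31,230 + £62,460 + £18,400 = £112,090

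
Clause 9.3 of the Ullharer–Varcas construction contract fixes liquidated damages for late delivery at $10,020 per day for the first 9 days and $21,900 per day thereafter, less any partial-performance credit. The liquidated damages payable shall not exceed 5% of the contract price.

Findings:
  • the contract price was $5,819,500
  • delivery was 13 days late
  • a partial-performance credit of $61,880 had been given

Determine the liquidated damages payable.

Liquidated damages: $115,900

First 9 days: 9 × $10,020 = $90,180
Remaining days: (13 − 9) × $21,900 = $87,600
Accrued per-day damages: $90,180 + $87,600 = $177,780
Less partial-performance credit: $177,780 − $61,880 = $115,900
Cap: 5% of $5,819,500 = $290,975
Cap at $290,975: $115,900 is within the cap, no reduction.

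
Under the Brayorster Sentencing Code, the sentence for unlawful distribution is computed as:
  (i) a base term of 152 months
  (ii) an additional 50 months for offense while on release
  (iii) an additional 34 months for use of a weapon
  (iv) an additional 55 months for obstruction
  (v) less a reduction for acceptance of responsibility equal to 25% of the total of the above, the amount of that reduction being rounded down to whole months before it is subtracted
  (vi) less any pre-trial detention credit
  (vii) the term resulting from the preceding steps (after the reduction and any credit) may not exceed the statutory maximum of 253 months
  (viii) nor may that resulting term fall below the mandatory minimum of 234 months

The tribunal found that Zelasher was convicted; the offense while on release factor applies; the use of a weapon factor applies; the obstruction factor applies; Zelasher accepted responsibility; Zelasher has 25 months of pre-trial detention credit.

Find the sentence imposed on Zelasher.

234 months

Offense while on release enhancement: +50 months
Use of a weapon enhancement: +34 months
Obstruction enhancement: +55 months
Adjusted term: 152 months + 50 months + 34 months + 55 months = 291 months
Acceptance of responsibility reduction: 25% of 291 months = 72 months (rounded down)
After reduction: 291 − 72 = 219 months
Less pre-trial detention credit: 219 months − 25 months = 194 months
Cap at 253 months: 194 months is within the cap, no reduction.
Minimum 234 months: 194 months is below the minimum → 234 months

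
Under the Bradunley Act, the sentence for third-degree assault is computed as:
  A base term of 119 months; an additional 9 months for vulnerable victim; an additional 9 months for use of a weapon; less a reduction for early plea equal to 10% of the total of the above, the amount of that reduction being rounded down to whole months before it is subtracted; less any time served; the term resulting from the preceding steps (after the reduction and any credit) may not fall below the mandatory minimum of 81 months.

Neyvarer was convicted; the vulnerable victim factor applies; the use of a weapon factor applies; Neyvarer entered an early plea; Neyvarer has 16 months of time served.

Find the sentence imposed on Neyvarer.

108 months

Vulnerable victim enhancement: +9 months
Use of a weapon enhancement: +9 months
Adjusted term: 119 months + 9 months + 9 months = 137 months
Early plea reduction: 10% of 137 months = 13 months (rounded down)
After reduction: 137 − 13 = 124 months
Less time served: 124 months − 16 months = 108 months
Minimum 81 months: 108 months meets the minimum, no increase.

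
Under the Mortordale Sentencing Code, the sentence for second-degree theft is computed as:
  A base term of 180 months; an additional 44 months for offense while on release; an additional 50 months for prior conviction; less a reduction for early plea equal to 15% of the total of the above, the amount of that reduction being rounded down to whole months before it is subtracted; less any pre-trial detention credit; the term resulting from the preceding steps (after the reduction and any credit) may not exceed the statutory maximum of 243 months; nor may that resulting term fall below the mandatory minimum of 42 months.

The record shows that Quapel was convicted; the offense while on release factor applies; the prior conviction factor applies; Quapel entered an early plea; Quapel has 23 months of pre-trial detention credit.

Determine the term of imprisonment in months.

Offense while on release enhancement: +44 months
Prior conviction enhancement: +50 months
Adjusted term: 180 months + 44 months + 50 months = 274 months
Early plea reduction: 15% of 274 months = 41 months (rounded down)
After reduction: 274 − 41 = 233 months
Less pre-trial detention credit: 233 months − 23 months = 210 months
Cap at 243 months: 210 months is within the cap, no reduction.
Minimum 42 months: 210 months meets the minimum, no increase.

Sentence: 210 months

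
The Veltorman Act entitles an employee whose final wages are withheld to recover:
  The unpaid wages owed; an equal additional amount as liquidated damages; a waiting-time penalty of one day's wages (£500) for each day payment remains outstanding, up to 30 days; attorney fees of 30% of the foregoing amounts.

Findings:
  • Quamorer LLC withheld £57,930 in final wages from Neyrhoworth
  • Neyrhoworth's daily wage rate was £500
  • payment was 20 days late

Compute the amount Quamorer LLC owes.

£163,618

Liquidated damages (equal amount): £57,930
Penalty days: min(20, 30) = 20
Waiting-time penalty: 20 × £500 = £10,000
Subtotal: £57,930 + £57,930 + £10,000 = £125,860
Attorney fees: 30% of £125,860 = £37,758
Total award: £125,860 + £37,758 = £163,618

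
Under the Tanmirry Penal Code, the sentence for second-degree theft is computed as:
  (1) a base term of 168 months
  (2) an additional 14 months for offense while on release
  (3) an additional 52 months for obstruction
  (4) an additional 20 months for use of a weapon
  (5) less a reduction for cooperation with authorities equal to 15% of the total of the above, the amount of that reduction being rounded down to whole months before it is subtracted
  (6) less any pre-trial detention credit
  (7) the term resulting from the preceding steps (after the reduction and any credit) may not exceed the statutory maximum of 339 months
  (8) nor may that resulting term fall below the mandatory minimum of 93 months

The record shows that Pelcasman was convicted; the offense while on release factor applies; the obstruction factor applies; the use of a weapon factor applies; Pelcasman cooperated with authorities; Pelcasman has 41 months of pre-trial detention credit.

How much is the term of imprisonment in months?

Sentence: 175 months

Offense while on release enhancement: +14 months
Obstruction enhancement: +52 months
Use of a weapon enhancement: +20 months
Adjusted term: 168 months + 14 months + 52 months + 20 months = 254 months
Cooperation with authorities reduction: 15% of 254 months = 38 months (rounded down)
After reduction: 254 − 38 = 216 months
Less pre-trial detention credit: 216 months − 41 months = 175 months
Cap at 339 months: 175 months is within the cap, no reduction.
Minimum 93 months: 175 months meets the minimum, no increase.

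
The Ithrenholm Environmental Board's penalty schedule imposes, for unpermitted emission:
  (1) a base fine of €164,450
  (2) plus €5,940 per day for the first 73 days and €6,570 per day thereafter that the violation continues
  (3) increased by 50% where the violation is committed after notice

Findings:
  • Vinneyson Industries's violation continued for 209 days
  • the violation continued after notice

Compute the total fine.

Civil penalty: €2,237,385

First 73 days: 73 × €5,940 = €433,620
Remaining days: (209 − 73) × €6,570 = €893,520
Per-day component: €433,620 + €893,520 = €1,327,140
Base plus per-day: €164,450 + €1,327,140 = €1,491,590
Enhancement: 50% of €1,491,590 = €745,795
Enhanced fine: €1,491,590 + €745,795 = €2,237,385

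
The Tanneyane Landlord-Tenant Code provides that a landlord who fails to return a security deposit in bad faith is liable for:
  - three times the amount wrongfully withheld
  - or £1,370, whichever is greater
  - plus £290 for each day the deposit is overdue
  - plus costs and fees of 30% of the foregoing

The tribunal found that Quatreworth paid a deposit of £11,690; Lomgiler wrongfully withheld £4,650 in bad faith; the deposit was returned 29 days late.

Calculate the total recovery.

Trebled: 3 × £4,650 = £13,950
Minimum £1,370: £13,950 meets the minimum, no increase.
Late-return penalty: 29 × £290 = £8,410
Damages plus late penalty: £13,950 + £8,410 = £22,360
Costs and fees: 30% of £22,360 = £6,708
Total recovery: £22,360 + £6,708 = £29,068

£29,068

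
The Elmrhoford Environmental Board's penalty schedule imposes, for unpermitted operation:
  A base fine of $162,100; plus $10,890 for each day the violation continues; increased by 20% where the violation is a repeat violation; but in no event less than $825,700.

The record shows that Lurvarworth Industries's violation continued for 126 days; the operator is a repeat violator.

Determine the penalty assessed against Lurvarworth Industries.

$1,841,088

Per-day component: 126 × $10,890 = $1,372,140
Base plus per-day: $162,100 + $1,372,140 = $1,534,240
Enhancement: 20% of $1,534,240 = $306,848
Enhanced fine: $1,534,240 + $306,848 = $1,841,088
Minimum $825,700: $1,841,088 meets the minimum, no increase.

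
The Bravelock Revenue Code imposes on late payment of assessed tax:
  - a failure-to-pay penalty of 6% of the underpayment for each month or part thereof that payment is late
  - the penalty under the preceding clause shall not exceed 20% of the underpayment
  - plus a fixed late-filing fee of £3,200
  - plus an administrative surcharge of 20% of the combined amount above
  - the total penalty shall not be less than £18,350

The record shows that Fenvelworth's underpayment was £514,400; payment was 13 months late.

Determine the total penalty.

Accrued rate: 6% × 13 = 78%, capped at 20% → 20%
Failure-to-pay penalty: 20% of £514,400 = £102,880
Penalty before surcharge: £102,880 + £3,200 = £106,080
Administrative surcharge: 20% of £106,080 = £21,216
Total penalty: £106,080 + £21,216 = £127,296
Minimum £18,350: £127,296 meets the minimum, no increase.

£127,296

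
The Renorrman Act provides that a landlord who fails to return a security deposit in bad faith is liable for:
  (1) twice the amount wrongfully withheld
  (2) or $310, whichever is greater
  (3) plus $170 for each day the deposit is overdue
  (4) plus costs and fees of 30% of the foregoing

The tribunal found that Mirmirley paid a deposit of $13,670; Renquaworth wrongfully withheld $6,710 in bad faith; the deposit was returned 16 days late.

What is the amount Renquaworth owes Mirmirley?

Recovery: $20,982

Doubled: 2 × $6,710 = $13,420
Minimum $310: $13,420 meets the minimum, no increase.
Late-return penalty: 16 × $170 = $2,720
Damages plus late penalty: $13,420 + $2,720 = $16,140
Costs and fees: 30% of $16,140 = $4,842
Total recovery: $16,140 + $4,842 = $20,982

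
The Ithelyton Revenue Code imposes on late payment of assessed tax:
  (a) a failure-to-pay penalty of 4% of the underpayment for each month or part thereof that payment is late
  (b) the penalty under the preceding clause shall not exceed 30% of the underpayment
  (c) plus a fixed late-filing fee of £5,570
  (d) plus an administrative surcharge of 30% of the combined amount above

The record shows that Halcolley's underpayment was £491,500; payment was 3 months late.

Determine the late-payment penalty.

Accrued rate: 4% × 3 = 12%, capped at 30% → 12%
Failure-to-pay penalty: 12% of £491,500 = £58,980
Penalty before surcharge: £58,980 + £5,570 = £64,550
Administrative surcharge: 30% of £64,550 = £19,365
Total penalty: £64,550 + £19,365 = £83,915

Penalty: £83,915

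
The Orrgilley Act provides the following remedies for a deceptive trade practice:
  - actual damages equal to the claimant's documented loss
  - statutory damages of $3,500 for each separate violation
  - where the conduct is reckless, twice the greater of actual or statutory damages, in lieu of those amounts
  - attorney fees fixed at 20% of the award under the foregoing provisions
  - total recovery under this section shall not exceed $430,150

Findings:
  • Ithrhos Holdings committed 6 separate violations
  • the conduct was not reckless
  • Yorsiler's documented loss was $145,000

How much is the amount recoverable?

Statutory damages: 6 × $3,500 = $21,000
Conduct not reckless: the in-lieu enhancement does not apply.
Actual plus statutory damages: $145,000 + $21,000 = $166,000
Attorney fees: 20% of $166,000 = $33,200
Total before cap: $166,000 + $33,200 = $199,200
Cap at $430,150: $199,200 is within the cap, no reduction.

$199,200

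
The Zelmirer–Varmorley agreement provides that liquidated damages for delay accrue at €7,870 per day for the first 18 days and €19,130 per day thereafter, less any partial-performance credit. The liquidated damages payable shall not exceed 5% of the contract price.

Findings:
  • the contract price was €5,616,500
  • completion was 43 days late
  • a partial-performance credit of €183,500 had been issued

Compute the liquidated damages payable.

€280,825

First 18 days: 18 × €7,870 = €141,660
Remaining days: (43 − 18) × €19,130 = €478,250
Accrued per-day damages: €141,660 + €478,250 = €619,910
Less partial-performance credit: €619,910 − €183,500 = €436,410
Cap: 5% of €5,616,500 = €280,825
Cap at €280,825: €436,410 exceeds the cap → €280,825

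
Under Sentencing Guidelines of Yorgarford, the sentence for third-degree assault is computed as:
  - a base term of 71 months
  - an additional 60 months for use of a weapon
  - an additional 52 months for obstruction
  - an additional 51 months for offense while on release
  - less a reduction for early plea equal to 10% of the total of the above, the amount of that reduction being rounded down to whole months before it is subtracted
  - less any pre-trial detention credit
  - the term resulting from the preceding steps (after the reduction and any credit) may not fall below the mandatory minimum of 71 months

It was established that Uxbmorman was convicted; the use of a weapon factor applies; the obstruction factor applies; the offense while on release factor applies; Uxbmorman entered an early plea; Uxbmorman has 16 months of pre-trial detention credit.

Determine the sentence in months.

195 months

Use of a weapon enhancement: +60 months
Obstruction enhancement: +52 months
Offense while on release enhancement: +51 months
Adjusted term: 71 months + 60 months + 52 months + 51 months = 234 months
Early plea reduction: 10% of 234 months = 23 months (rounded down)
After reduction: 234 − 23 = 211 months
Less pre-trial detention credit: 211 months − 16 months = 195 months
Minimum 71 months: 195 months meets the minimum, no increase.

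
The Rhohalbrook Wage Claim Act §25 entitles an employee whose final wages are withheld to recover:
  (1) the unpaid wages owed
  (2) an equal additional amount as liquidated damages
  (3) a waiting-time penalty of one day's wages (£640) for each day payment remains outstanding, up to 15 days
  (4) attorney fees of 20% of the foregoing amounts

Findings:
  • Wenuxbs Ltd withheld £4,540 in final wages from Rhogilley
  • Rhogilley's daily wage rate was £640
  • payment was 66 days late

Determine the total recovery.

£22,416

Liquidated damages (equal amount): £4,540
Penalty days: min(66, 15) = 15
Waiting-time penalty: 15 × £640 = £9,600
Subtotal: £4,540 + £4,540 + £9,600 = £18,680
Attorney fees: 20% of £18,680 = £3,736
Total award: £18,680 + £3,736 = £22,416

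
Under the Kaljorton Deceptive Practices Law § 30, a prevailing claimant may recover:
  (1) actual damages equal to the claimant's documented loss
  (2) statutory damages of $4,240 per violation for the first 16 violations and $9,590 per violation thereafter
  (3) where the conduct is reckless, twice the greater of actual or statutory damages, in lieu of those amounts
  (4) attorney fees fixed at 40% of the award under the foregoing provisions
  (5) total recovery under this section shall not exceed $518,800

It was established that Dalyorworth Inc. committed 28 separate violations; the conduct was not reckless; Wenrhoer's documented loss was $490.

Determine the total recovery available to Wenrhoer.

First 16 violations: 16 × $4,240 = $67,840
Remaining violations: (28 − 16) × $9,590 = $115,080
Statutory damages: $67,840 + $115,080 = $182,920
Conduct not reckless: the in-lieu enhancement does not apply.
Actual plus statutory damages: $490 + $182,920 = $183,410
Attorney fees: 40% of $183,410 = $73,364
Total before cap: $183,410 + $73,364 = $256,774
Cap at $518,800: $256,774 is within the cap, no reduction.

$256,774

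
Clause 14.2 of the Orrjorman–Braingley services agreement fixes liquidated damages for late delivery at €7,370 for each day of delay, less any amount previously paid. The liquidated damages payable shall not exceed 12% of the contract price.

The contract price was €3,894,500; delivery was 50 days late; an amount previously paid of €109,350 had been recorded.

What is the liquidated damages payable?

€259,150

Per-day damages: 50 × €7,370 = €368,500
Less amount previously paid: €368,500 − €109,350 = €259,150
Cap: 12% of €3,894,500 = €467,340
Cap at €467,340: €259,150 is within the cap, no reduction.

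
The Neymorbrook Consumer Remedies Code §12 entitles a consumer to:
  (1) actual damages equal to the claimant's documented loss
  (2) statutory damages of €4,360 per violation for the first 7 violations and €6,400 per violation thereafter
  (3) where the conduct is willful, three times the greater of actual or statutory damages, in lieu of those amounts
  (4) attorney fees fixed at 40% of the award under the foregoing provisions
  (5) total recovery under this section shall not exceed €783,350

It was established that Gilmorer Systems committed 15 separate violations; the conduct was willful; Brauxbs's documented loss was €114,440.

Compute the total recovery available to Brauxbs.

First 7 violations: 7 × €4,360 = €30,520
Remaining violations: (15 − 7) × €6,400 = €51,200
Statutory damages: €30,520 + €51,200 = €81,720
Greater of actual damages (€114,440) or statutory damages (€81,720): €114,440
Trebled: 3 × €114,440 = €343,320
Attorney fees: 40% of €343,320 = €137,328
Total before cap: €343,320 + €137,328 = €480,648
Cap at €783,350: €480,648 is within the cap, no reduction.

€480,648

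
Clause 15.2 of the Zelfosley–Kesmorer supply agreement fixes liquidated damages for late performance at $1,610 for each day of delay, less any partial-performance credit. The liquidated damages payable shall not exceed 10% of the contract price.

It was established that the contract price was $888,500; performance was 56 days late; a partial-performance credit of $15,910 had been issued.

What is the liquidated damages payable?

Liquidated damages: $74,250

Per-day damages: 56 × $1,610 = $90,160
Less partial-performance credit: $90,160 − $15,910 = $74,250
Cap: 10% of $888,500 = $88,850
Cap at $88,850: $74,250 is within the cap, no reduction.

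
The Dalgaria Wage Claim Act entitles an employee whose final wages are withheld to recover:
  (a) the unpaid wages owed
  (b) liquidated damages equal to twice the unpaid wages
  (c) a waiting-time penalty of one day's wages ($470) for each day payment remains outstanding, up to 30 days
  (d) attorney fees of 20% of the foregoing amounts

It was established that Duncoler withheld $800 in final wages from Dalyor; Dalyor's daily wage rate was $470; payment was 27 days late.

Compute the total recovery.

Doubled: 2 × $800 = $1,600
Penalty days: min(27, 30) = 27
Waiting-time penalty: 27 × $470 = $12,690
Subtotal: $800 + $1,600 + $12,690 = $15,090
Attorney fees: 20% of $15,090 = $3,018
Total award: $15,090 + $3,018 = $18,108

$18,108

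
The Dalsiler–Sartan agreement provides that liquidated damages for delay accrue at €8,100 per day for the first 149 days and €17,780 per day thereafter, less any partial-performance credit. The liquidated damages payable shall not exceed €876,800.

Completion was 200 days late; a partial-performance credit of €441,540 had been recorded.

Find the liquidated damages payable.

€876,800

First 149 days: 149 × €8,100 = €1,206,900
Remaining days: (200 − 149) × €17,780 = €906,780
Accrued per-day damages: €1,206,900 + €906,780 = €2,113,680
Less partial-performance credit: €2,113,680 − €441,540 = €1,672,140
Cap at €876,800: €1,672,140 exceeds the cap → €876,800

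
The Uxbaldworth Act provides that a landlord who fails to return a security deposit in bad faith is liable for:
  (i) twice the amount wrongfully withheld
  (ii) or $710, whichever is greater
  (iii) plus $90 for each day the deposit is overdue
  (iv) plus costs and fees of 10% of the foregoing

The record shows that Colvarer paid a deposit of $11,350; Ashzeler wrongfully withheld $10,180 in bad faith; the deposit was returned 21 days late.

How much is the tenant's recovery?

$24,475

Doubled: 2 × $10,180 = $20,360
Minimum $710: $20,360 meets the minimum, no increase.
Late-return penalty: 21 × $90 = $1,890
Damages plus late penalty: $20,360 + $1,890 = $22,250
Costs and fees: 10% of $22,250 = $2,225
Total recovery: $22,250 + $2,225 = $24,475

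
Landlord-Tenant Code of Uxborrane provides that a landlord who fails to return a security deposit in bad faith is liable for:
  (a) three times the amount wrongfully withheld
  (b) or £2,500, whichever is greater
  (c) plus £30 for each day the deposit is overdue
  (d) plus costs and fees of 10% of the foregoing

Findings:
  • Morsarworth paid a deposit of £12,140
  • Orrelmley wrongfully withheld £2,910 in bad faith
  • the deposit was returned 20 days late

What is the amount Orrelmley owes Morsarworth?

Trebled: 3 × £2,910 = £8,730
Minimum £2,500: £8,730 meets the minimum, no increase.
Late-return penalty: 20 × £30 = £600
Damages plus late penalty: £8,730 + £600 = £9,330
Costs and fees: 10% of £9,330 = £933
Total recovery: £9,330 + £933 = £10,263

Recovery: £10,263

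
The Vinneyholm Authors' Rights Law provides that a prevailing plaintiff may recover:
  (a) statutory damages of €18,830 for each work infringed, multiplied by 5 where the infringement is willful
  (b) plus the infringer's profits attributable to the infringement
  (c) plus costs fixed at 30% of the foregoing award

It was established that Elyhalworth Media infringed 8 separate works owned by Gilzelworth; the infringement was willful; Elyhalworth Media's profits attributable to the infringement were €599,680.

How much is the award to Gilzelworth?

€1,758,744

Statutory damages: 8 × €18,830 = €150,640
Multiplied by 5: 5 × €150,640 = €753,200
Combined award: €753,200 + €599,680 = €1,352,880
Costs: 30% of €1,352,880 = €405,864
Award plus costs: €1,352,880 + €405,864 = €1,758,744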